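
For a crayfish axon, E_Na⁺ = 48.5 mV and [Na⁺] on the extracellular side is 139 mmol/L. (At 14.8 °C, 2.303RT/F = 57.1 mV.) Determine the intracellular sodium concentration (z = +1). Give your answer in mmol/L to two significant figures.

20 mmol/L

Nernst: E = (57.1/1) · log₁₀([out]/[in]), so log₁₀([out]/[in]) = 48.5 × 1 / 57.1 = 0.8494.
[out]/[in] = 10^(0.8494) = 7.069.
[in] = 139 / 7.069 = 19.66 mmol/L.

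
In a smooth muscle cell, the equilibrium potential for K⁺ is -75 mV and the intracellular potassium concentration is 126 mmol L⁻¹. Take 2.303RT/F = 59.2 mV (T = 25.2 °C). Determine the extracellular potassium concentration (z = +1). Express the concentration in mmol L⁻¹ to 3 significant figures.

Nernst: E = (59.2/1) · log₁₀([out]/[in]), so log₁₀([out]/[in]) = -75.0 × 1 / 59.2 = -1.2669.
[out]/[in] = 10^(-1.2669) = 0.05409.
[out] = 0.05409 × 126 = 6.815 mmol L⁻¹.

6.82 mmol L⁻¹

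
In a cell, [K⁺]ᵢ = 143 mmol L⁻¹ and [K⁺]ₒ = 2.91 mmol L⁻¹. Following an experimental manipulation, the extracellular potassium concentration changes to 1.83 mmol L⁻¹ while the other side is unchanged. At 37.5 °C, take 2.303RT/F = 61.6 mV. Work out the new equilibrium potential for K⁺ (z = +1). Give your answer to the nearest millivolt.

After the shift: [K⁺]_out = 1.83, [K⁺]_in = 143 mmol L⁻¹.
E_new = (61.6/1)·log₁₀(1.83/143) = 61.60 · (-1.8929) = -116.60 mV

-117 mV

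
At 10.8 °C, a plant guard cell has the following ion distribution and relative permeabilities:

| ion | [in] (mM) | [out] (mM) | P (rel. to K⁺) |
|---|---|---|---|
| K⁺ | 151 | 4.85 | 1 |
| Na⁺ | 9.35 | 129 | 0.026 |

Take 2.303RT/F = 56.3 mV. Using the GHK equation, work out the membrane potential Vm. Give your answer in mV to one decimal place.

-71.3 mV

Vm = 56.3 · log₁₀[(Σ P·[cation]ₒ + Σ P·[anion]ᵢ) / (Σ P·[cation]ᵢ + Σ P·[anion]ₒ)]
Numerator = 1×4.85 + 0.026×129 = 8.204
Denominator = 1×151 + 0.026×9.35 = 151.2
Vm = 56.3 · log₁₀(0.054244) = 56.3 × (-1.2656) = -71.26 mV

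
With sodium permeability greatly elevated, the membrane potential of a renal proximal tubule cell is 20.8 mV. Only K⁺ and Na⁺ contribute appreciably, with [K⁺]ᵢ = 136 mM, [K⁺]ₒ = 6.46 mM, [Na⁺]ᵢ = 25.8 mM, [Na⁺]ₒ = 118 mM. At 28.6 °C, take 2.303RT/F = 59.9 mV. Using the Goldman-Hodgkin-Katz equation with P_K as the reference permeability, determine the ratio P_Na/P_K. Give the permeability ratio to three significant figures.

4.89

Let α = P_Na/P_K. GHK: Vm = 59.9·log₁₀[(Kₒ + α·Naₒ)/(Kᵢ + α·Naᵢ)].
10^(Vm/59.9) = 10^(20.8/59.9) = 2.2246
So 2.2246·(Kᵢ + α·Naᵢ) = Kₒ + α·Naₒ → α = (2.2246·136.0 − 6.46) / (118.0 − 2.2246·25.8)
α = (302.5 − 6.46) / (118.0 − 57.39) = 296.1/60.61 = 4.885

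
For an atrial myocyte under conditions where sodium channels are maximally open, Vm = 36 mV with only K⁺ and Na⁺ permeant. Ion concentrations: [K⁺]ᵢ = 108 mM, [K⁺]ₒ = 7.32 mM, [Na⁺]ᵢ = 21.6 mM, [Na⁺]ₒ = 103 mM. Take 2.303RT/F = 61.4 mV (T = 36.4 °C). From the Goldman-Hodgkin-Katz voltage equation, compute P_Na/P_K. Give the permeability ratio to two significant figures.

21

Let α = P_Na/P_K. GHK: Vm = 61.4·log₁₀[(Kₒ + α·Naₒ)/(Kᵢ + α·Naᵢ)].
10^(Vm/61.4) = 10^(36.0/61.4) = 3.8576
So 3.8576·(Kᵢ + α·Naᵢ) = Kₒ + α·Naₒ → α = (3.8576·108.0 − 7.32) / (103.0 − 3.8576·21.6)
α = (416.6 − 7.32) / (103.0 − 83.32) = 409.3/19.68 = 20.8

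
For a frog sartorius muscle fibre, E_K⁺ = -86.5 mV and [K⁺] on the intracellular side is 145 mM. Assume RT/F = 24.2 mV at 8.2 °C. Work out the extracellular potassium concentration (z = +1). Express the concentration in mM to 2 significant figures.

4.1 mM

Nernst: E = (24.2/1) · ln([out]/[in]), so ln([out]/[in]) = -86.5 × 1 / 24.2 = -3.5744.
[out]/[in] = e^(-3.5744) = 0.02803.
[out] = 0.02803 × 145 = 4.065 mM.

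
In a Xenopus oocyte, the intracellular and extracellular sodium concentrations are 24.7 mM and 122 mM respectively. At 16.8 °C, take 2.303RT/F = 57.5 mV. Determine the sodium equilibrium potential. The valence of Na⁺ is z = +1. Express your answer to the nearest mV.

E = (57.5/z) · log₁₀([Na⁺]_out/[Na⁺]_in) with z = +1.
= (57.5/1) · log₁₀(122/24.7) = 57.50 · log₁₀(4.939)
= 57.50 · (0.6937) = 39.89 mV

40 mV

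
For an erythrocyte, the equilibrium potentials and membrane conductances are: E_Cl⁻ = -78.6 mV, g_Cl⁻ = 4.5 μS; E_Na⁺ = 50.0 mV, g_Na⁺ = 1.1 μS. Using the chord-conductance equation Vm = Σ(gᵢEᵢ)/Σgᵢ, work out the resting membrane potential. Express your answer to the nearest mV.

Σ gᵢEᵢ = 4.5·(-78.6) + 1.1·(50.0) = -298.70
Σ gᵢ = 4.5 + 1.1 = 5.6
Vm = -298.70 / 5.6 = -53.34 mV

-53 mV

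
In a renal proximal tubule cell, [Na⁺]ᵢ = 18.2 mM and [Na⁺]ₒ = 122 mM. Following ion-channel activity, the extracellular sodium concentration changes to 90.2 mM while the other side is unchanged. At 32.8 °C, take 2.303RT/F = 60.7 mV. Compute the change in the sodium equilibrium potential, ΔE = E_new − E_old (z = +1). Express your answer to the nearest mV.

E_old = (60.7/1)·log₁₀(122/18.2) = 50.16 mV
E_new = (60.7/1)·log₁₀(90.2/18.2) = 42.19 mV
ΔE = 42.19 − (50.16) = -7.96 mV

-8 mV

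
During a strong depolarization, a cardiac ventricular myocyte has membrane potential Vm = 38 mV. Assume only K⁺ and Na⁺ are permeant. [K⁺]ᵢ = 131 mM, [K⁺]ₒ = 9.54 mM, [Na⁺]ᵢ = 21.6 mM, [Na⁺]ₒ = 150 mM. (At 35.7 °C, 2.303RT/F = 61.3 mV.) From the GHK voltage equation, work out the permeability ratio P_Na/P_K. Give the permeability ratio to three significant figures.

Let α = P_Na/P_K. GHK: Vm = 61.3·log₁₀[(Kₒ + α·Naₒ)/(Kᵢ + α·Naᵢ)].
10^(Vm/61.3) = 10^(38.0/61.3) = 4.1678
So 4.1678·(Kᵢ + α·Naᵢ) = Kₒ + α·Naₒ → α = (4.1678·131.0 − 9.54) / (150.0 − 4.1678·21.6)
α = (546 − 9.54) / (150.0 − 90.02) = 536.4/59.98 = 8.944

8.94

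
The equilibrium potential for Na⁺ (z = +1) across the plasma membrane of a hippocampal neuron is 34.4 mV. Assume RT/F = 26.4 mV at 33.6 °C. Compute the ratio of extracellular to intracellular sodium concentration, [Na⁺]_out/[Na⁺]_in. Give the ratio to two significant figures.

3.7

ln([out]/[in]) = E·z/(26.4) = 34.4 × 1 / 26.4 = 1.3030
[out]/[in] = e^(1.3030) = 3.68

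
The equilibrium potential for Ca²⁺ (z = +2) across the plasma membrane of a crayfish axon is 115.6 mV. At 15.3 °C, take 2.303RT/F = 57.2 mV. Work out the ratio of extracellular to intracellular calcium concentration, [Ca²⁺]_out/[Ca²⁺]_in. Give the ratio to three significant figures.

log₁₀([out]/[in]) = E·z/(57.2) = 115.6 × 2 / 57.2 = 4.0420
[out]/[in] = 10^(4.0420) = 1.101e+04

11000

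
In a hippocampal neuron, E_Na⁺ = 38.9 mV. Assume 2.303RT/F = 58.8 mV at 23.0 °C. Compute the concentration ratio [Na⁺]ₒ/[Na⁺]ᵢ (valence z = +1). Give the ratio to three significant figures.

4.59

log₁₀([out]/[in]) = E·z/(58.8) = 38.9 × 1 / 58.8 = 0.6616
[out]/[in] = 10^(0.6616) = 4.587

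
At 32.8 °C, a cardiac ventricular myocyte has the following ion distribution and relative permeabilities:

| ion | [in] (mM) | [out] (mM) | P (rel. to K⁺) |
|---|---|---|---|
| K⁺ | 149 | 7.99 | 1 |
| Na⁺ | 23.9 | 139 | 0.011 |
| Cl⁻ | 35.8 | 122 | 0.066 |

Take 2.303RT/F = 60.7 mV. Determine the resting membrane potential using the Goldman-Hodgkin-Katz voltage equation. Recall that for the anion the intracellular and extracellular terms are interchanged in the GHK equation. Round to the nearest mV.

-68 mV

Vm = 60.7 · log₁₀[(Σ P·[cation]ₒ + Σ P·[anion]ᵢ) / (Σ P·[cation]ᵢ + Σ P·[anion]ₒ)]
Numerator = 1×7.99 + 0.011×139 + 0.066×35.8 = 11.88
Denominator = 1×149 + 0.011×23.9 + 0.066×122 = 157.3
Vm = 60.7 · log₁₀(0.075529) = 60.7 × (-1.1219) = -68.10 mV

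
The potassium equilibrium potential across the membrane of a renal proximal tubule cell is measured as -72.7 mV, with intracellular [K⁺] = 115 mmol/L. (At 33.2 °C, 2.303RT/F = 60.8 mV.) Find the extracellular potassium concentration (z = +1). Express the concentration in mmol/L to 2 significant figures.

Nernst: E = (60.8/1) · log₁₀([out]/[in]), so log₁₀([out]/[in]) = -72.7 × 1 / 60.8 = -1.1957.
[out]/[in] = 10^(-1.1957) = 0.06372.
[out] = 0.06372 × 115 = 7.328 mmol/L.

7.3 mmol/L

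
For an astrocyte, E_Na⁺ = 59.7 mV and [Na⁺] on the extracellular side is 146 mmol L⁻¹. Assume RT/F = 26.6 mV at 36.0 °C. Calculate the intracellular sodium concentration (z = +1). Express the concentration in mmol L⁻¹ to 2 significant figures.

15 mmol L⁻¹

Nernst: E = (26.6/1) · ln([out]/[in]), so ln([out]/[in]) = 59.7 × 1 / 26.6 = 2.2444.
[out]/[in] = e^(2.2444) = 9.434.
[in] = 146 / 9.434 = 15.48 mmol L⁻¹.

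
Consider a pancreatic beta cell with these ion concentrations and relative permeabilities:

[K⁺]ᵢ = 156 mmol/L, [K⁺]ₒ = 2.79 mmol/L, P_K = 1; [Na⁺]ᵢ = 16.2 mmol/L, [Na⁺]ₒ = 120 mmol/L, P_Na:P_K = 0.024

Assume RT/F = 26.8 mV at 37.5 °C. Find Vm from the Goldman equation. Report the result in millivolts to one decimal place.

-88.9 mV

Vm = 26.8 · ln[(Σ P·[cation]ₒ + Σ P·[anion]ᵢ) / (Σ P·[cation]ᵢ + Σ P·[anion]ₒ)]
Numerator = 1×2.79 + 0.024×120 = 5.67
Denominator = 1×156 + 0.024×16.2 = 156.4
Vm = 26.8 · ln(0.036256) = 26.8 × (-3.3172) = -88.90 mV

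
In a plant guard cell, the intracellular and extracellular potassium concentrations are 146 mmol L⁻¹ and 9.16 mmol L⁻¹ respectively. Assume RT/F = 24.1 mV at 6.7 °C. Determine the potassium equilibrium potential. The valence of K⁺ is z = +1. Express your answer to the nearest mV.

E = (24.1/z) · ln([K⁺]_out/[K⁺]_in) with z = +1.
= (24.1/1) · ln(9.16/146) = 24.10 · ln(0.06274)
= 24.10 · (-2.7688) = -66.73 mV

-67 mV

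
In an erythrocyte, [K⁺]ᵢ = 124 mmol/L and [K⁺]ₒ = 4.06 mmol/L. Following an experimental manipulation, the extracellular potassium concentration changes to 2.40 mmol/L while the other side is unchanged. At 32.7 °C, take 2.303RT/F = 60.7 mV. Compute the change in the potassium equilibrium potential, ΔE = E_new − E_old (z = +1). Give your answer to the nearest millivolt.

-14 mV

E_old = (60.7/1)·log₁₀(4.06/124) = -90.13 mV
E_new = (60.7/1)·log₁₀(2.40/124) = -103.99 mV
ΔE = -103.99 − (-90.13) = -13.86 mV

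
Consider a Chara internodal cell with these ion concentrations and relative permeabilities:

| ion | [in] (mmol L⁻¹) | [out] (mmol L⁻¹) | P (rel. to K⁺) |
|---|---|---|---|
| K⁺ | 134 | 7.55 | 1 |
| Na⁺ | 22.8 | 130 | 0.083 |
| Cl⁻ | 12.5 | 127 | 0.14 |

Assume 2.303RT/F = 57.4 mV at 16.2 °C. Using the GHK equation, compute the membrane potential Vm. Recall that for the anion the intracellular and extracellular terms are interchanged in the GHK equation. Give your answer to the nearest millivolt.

-51 mV

Vm = 57.4 · log₁₀[(Σ P·[cation]ₒ + Σ P·[anion]ᵢ) / (Σ P·[cation]ᵢ + Σ P·[anion]ₒ)]
Numerator = 1×7.55 + 0.083×130 + 0.14×12.5 = 20.09
Denominator = 1×134 + 0.083×22.8 + 0.14×127 = 153.7
Vm = 57.4 · log₁₀(0.13073) = 57.4 × (-0.8836) = -50.72 mV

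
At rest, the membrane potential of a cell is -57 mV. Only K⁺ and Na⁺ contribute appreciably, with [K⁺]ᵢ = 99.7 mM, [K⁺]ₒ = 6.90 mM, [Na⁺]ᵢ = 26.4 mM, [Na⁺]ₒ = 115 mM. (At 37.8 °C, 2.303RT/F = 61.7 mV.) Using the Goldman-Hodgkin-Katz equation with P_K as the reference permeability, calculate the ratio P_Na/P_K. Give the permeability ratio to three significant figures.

Let α = P_Na/P_K. GHK: Vm = 61.7·log₁₀[(Kₒ + α·Naₒ)/(Kᵢ + α·Naᵢ)].
10^(Vm/61.7) = 10^(-57.0/61.7) = 0.11917
So 0.11917·(Kᵢ + α·Naᵢ) = Kₒ + α·Naₒ → α = (0.11917·99.7 − 6.9) / (115.0 − 0.11917·26.4)
α = (11.88 − 6.9) / (115.0 − 3.146) = 4.981/111.9 = 0.04454

0.0445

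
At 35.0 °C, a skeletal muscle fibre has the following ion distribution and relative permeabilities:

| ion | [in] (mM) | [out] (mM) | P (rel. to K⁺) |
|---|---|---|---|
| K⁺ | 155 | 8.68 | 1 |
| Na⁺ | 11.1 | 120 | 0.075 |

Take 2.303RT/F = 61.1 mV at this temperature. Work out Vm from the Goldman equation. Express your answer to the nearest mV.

-58 mV

Vm = 61.1 · log₁₀[(Σ P·[cation]ₒ + Σ P·[anion]ᵢ) / (Σ P·[cation]ᵢ + Σ P·[anion]ₒ)]
Numerator = 1×8.68 + 0.075×120 = 17.68
Denominator = 1×155 + 0.075×11.1 = 155.8
Vm = 61.1 · log₁₀(0.11346) = 61.1 × (-0.9452) = -57.75 mV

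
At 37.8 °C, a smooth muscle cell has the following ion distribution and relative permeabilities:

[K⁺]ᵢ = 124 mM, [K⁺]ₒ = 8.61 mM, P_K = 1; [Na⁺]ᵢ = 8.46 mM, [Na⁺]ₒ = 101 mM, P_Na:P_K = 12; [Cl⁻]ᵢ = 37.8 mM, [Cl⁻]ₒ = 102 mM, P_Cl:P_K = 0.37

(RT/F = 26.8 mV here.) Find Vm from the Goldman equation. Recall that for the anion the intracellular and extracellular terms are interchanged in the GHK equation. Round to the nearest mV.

41 mV

Vm = 26.8 · ln[(Σ P·[cation]ₒ + Σ P·[anion]ᵢ) / (Σ P·[cation]ᵢ + Σ P·[anion]ₒ)]
Numerator = 1×8.61 + 12×101 + 0.37×37.8 = 1235
Denominator = 1×124 + 12×8.46 + 0.37×102 = 263.3
Vm = 26.8 · ln(4.6896) = 26.8 × (1.5454) = 41.42 mV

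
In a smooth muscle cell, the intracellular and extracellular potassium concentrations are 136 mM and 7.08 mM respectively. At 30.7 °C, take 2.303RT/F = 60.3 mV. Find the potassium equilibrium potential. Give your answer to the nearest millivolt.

E = (60.3/z) · log₁₀([K⁺]_out/[K⁺]_in) with z = +1.
= (60.3/1) · log₁₀(7.08/136) = 60.30 · log₁₀(0.05206)
= 60.30 · (-1.2835) = -77.40 mV

-77 mV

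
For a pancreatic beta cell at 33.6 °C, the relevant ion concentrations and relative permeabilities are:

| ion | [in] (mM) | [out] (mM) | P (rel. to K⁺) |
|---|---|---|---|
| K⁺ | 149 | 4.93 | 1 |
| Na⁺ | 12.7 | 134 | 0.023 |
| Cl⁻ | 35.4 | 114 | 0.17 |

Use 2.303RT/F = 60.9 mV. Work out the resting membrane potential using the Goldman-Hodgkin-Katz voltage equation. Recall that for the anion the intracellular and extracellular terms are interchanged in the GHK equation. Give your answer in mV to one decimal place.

-65.8 mV

Vm = 60.9 · log₁₀[(Σ P·[cation]ₒ + Σ P·[anion]ᵢ) / (Σ P·[cation]ᵢ + Σ P·[anion]ₒ)]
Numerator = 1×4.93 + 0.023×134 + 0.17×35.4 = 14.03
Denominator = 1×149 + 0.023×12.7 + 0.17×114 = 168.7
Vm = 60.9 · log₁₀(0.083179) = 60.9 × (-1.0800) = -65.77 mV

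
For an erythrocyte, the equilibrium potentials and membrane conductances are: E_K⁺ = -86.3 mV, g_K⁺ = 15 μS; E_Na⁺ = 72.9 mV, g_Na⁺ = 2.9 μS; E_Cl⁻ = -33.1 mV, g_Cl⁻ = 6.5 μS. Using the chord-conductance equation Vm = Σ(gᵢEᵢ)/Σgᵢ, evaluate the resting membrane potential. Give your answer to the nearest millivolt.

Σ gᵢEᵢ = 15·(-86.3) + 2.9·(72.9) + 6.5·(-33.1) = -1298.24
Σ gᵢ = 15 + 2.9 + 6.5 = 24.4
Vm = -1298.24 / 24.4 = -53.21 mV

-53 mV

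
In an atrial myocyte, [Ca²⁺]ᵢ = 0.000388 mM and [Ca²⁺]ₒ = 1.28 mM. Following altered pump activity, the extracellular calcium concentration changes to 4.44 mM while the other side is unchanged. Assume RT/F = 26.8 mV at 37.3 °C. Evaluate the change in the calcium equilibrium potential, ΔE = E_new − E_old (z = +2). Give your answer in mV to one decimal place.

E_old = (26.8/2)·ln(1.28/0.000388) = 108.56 mV
E_new = (26.8/2)·ln(4.44/0.000388) = 125.23 mV
ΔE = 125.23 − (108.56) = 16.67 mV

16.7 mV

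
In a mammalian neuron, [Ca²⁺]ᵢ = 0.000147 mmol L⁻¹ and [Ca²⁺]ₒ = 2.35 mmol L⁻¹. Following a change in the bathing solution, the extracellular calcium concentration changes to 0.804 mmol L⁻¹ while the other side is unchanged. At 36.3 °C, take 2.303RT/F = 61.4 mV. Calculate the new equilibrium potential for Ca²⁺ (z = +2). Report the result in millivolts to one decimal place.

After the shift: [Ca²⁺]_out = 0.804, [Ca²⁺]_in = 0.000147 mmol L⁻¹.
E_new = (61.4/2)·log₁₀(0.804/0.000147) = 30.70 · (3.7379) = 114.75 mV

114.8 mV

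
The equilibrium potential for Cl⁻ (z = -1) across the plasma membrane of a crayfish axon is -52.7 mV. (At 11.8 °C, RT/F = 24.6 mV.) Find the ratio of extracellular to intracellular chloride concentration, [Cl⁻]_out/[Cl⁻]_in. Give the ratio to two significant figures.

ln([out]/[in]) = E·z/(24.6) = -52.7 × -1 / 24.6 = 2.1423
[out]/[in] = e^(2.1423) = 8.519

8.5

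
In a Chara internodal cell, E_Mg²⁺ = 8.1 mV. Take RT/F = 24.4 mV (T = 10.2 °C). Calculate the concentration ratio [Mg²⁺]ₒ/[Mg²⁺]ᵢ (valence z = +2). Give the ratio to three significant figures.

ln([out]/[in]) = E·z/(24.4) = 8.1 × 2 / 24.4 = 0.6639
[out]/[in] = e^(0.6639) = 1.942

1.94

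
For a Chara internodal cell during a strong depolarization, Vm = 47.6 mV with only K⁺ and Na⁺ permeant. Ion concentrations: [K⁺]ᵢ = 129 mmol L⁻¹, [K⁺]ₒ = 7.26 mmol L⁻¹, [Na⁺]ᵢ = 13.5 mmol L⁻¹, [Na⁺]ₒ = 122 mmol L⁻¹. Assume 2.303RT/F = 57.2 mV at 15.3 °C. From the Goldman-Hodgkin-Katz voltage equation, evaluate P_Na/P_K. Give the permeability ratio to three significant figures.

Let α = P_Na/P_K. GHK: Vm = 57.2·log₁₀[(Kₒ + α·Naₒ)/(Kᵢ + α·Naᵢ)].
10^(Vm/57.2) = 10^(47.6/57.2) = 6.7947
So 6.7947·(Kᵢ + α·Naᵢ) = Kₒ + α·Naₒ → α = (6.7947·129.0 − 7.26) / (122.0 − 6.7947·13.5)
α = (876.5 − 7.26) / (122.0 − 91.73) = 869.3/30.27 = 28.71

28.7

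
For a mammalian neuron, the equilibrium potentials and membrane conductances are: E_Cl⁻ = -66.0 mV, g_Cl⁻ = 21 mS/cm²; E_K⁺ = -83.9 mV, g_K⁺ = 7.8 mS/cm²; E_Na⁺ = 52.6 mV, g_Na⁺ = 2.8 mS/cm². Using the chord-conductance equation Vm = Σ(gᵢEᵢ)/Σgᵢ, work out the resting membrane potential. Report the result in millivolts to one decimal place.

Σ gᵢEᵢ = 21·(-66.0) + 7.8·(-83.9) + 2.8·(52.6) = -1893.14
Σ gᵢ = 21 + 7.8 + 2.8 = 31.6
Vm = -1893.14 / 31.6 = -59.91 mV

-59.9 mV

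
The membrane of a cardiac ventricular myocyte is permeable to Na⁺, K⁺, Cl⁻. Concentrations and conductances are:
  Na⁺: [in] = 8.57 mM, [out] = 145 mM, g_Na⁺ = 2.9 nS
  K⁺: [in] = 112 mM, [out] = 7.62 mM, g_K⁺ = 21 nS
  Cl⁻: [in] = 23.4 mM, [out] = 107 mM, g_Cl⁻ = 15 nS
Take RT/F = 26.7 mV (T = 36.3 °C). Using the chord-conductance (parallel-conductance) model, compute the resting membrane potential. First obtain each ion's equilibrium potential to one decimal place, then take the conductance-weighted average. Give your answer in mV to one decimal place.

-48.8 mV

E_Na⁺ = (26.7/1)·ln(145/8.57) = 75.5 mV
E_K⁺ = (26.7/1)·ln(7.62/112) = -71.8 mV
E_Cl⁻ = (26.7/-1)·ln(107/23.4) = -40.6 mV
Vm = (Σ gᵢEᵢ)/(Σ gᵢ) = (2.9·75.5 + 21·-71.8 + 15·-40.6) / (2.9 + 21 + 15)
= -1897.85 / 38.9 = -48.79 mV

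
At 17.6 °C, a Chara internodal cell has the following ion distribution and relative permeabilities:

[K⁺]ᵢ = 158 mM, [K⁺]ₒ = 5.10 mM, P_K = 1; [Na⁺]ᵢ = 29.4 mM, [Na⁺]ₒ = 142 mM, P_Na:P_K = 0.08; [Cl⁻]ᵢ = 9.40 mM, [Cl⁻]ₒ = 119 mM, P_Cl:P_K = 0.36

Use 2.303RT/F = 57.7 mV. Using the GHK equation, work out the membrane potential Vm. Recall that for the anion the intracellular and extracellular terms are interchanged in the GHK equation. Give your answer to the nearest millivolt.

Vm = 57.7 · log₁₀[(Σ P·[cation]ₒ + Σ P·[anion]ᵢ) / (Σ P·[cation]ᵢ + Σ P·[anion]ₒ)]
Numerator = 1×5.10 + 0.08×142 + 0.36×9.40 = 19.84
Denominator = 1×158 + 0.08×29.4 + 0.36×119 = 203.2
Vm = 57.7 · log₁₀(0.097661) = 57.7 × (-1.0103) = -58.29 mV

-58 mV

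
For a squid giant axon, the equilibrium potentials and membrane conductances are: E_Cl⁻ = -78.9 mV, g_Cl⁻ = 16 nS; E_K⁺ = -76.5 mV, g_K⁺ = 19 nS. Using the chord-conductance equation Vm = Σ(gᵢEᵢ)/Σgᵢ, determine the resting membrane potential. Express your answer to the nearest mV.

Σ gᵢEᵢ = 16·(-78.9) + 19·(-76.5) = -2715.90
Σ gᵢ = 16 + 19 = 35
Vm = -2715.90 / 35 = -77.60 mV

-78 mV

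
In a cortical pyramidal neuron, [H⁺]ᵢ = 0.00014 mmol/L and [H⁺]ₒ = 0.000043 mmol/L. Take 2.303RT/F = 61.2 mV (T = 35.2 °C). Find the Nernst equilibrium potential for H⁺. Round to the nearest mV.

-31 mV

E = (61.2/z) · log₁₀([H⁺]_out/[H⁺]_in) with z = +1.
= (61.2/1) · log₁₀(0.000043/0.00014) = 61.20 · log₁₀(0.3071)
= 61.20 · (-0.5127) = -31.37 mV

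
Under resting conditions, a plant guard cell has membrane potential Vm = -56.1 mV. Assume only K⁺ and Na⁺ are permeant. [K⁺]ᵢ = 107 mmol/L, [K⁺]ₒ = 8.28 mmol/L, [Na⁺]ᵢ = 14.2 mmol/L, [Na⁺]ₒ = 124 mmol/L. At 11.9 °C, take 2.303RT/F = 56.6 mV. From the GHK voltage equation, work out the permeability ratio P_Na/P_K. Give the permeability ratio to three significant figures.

Let α = P_Na/P_K. GHK: Vm = 56.6·log₁₀[(Kₒ + α·Naₒ)/(Kᵢ + α·Naᵢ)].
10^(Vm/56.6) = 10^(-56.1/56.6) = 0.10205
So 0.10205·(Kᵢ + α·Naᵢ) = Kₒ + α·Naₒ → α = (0.10205·107.0 − 8.28) / (124.0 − 0.10205·14.2)
α = (10.92 − 8.28) / (124.0 − 1.449) = 2.64/122.6 = 0.02154

0.0215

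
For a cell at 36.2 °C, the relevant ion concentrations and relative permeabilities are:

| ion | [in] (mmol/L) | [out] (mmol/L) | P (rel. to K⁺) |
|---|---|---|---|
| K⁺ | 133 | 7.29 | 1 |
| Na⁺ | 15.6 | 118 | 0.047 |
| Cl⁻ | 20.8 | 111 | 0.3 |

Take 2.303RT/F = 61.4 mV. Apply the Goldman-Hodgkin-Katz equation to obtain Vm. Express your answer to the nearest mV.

Vm = 61.4 · log₁₀[(Σ P·[cation]ₒ + Σ P·[anion]ᵢ) / (Σ P·[cation]ᵢ + Σ P·[anion]ₒ)]
Numerator = 1×7.29 + 0.047×118 + 0.3×20.8 = 19.08
Denominator = 1×133 + 0.047×15.6 + 0.3×111 = 167
Vm = 61.4 · log₁₀(0.1142) = 61.4 × (-0.9423) = -57.86 mV

-58 mV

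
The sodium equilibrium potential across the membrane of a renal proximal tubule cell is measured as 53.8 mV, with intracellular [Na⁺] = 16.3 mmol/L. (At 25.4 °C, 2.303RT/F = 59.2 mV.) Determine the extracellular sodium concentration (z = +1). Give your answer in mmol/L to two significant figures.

130 mmol/L

Nernst: E = (59.2/1) · log₁₀([out]/[in]), so log₁₀([out]/[in]) = 53.8 × 1 / 59.2 = 0.9088.
[out]/[in] = 10^(0.9088) = 8.106.
[out] = 8.106 × 16.3 = 132.1 mmol/L.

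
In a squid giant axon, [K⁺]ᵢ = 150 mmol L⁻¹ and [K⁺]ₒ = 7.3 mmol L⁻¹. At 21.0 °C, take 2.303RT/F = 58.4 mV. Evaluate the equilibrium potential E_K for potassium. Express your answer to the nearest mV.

-77 mV

E = (58.4/z) · log₁₀([K⁺]_out/[K⁺]_in) with z = +1.
= (58.4/1) · log₁₀(7.3/150) = 58.40 · log₁₀(0.04867)
= 58.40 · (-1.3128) = -76.67 mV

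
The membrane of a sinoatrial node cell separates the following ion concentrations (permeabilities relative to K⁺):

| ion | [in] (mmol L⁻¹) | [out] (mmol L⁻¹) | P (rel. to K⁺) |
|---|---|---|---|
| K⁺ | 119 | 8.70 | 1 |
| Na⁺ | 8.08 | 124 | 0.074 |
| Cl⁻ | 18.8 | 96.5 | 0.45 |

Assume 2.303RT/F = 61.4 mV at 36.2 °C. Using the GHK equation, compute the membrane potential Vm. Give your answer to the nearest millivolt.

-49 mV

Vm = 61.4 · log₁₀[(Σ P·[cation]ₒ + Σ P·[anion]ᵢ) / (Σ P·[cation]ᵢ + Σ P·[anion]ₒ)]
Numerator = 1×8.70 + 0.074×124 + 0.45×18.8 = 26.34
Denominator = 1×119 + 0.074×8.08 + 0.45×96.5 = 163
Vm = 61.4 · log₁₀(0.16155) = 61.4 × (-0.7917) = -48.61 mV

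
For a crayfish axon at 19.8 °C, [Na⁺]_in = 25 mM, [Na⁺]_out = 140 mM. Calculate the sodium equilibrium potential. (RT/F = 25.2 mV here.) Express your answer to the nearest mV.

43 mV

E = (25.2/z) · ln([Na⁺]_out/[Na⁺]_in) with z = +1.
= (25.2/1) · ln(140/25) = 25.20 · ln(5.6)
= 25.20 · (1.7228) = 43.41 mV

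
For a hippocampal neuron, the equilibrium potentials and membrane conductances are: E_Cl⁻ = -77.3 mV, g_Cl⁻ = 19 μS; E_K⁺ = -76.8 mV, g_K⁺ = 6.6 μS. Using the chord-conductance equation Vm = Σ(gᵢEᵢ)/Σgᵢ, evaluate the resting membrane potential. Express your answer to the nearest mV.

-77 mV

Σ gᵢEᵢ = 19·(-77.3) + 6.6·(-76.8) = -1975.58
Σ gᵢ = 19 + 6.6 = 25.6
Vm = -1975.58 / 25.6 = -77.17 mV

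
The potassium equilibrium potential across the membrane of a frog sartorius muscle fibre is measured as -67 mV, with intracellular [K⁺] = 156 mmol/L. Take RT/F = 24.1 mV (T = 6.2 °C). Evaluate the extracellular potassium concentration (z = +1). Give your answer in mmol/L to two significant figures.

Nernst: E = (24.1/1) · ln([out]/[in]), so ln([out]/[in]) = -67.0 × 1 / 24.1 = -2.7801.
[out]/[in] = e^(-2.7801) = 0.06203.
[out] = 0.06203 × 156 = 9.677 mmol/L.

9.7 mmol/L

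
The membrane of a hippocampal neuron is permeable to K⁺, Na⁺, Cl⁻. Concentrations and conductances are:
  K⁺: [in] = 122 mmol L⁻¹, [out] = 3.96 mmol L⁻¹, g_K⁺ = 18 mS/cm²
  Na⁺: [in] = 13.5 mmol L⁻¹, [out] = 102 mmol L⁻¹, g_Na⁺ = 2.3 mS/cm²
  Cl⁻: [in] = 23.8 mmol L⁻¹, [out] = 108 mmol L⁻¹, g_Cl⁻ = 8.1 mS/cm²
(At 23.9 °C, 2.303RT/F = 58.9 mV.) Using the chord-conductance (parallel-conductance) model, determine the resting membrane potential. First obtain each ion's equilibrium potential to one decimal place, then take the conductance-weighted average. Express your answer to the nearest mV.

E_K⁺ = (58.9/1)·log₁₀(3.96/122) = -87.7 mV
E_Na⁺ = (58.9/1)·log₁₀(102/13.5) = 51.7 mV
E_Cl⁻ = (58.9/-1)·log₁₀(108/23.8) = -38.7 mV
Vm = (Σ gᵢEᵢ)/(Σ gᵢ) = (18·-87.7 + 2.3·51.7 + 8.1·-38.7) / (18 + 2.3 + 8.1)
= -1773.16 / 28.4 = -62.44 mV

-62 mV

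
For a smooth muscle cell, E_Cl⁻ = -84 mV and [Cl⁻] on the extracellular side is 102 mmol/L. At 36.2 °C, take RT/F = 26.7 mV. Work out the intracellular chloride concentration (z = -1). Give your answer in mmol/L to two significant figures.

4.4 mmol/L

Nernst: E = (26.7/-1) · ln([out]/[in]), so ln([out]/[in]) = -84.0 × -1 / 26.7 = 3.1461.
[out]/[in] = e^(3.1461) = 23.24.
[in] = 102 / 23.24 = 4.388 mmol/L.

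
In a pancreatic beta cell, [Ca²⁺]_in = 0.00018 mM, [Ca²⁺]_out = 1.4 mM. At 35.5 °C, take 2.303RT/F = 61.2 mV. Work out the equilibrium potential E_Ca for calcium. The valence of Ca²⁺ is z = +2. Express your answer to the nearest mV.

E = (61.2/z) · log₁₀([Ca²⁺]_out/[Ca²⁺]_in) with z = +2.
= (61.2/2) · log₁₀(1.4/0.00018) = 30.60 · log₁₀(7778)
= 30.60 · (3.8909) = 119.06 mV

119 mV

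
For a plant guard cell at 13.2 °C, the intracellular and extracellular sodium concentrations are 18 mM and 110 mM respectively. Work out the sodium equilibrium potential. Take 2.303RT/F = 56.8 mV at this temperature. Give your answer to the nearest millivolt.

45 mV

E = (56.8/z) · log₁₀([Na⁺]_out/[Na⁺]_in) with z = +1.
= (56.8/1) · log₁₀(110/18) = 56.80 · log₁₀(6.111)
= 56.80 · (0.7861) = 44.65 mV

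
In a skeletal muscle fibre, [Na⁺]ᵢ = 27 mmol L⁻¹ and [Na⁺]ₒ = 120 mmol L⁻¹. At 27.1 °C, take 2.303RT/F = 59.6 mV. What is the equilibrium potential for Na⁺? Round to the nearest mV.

E = (59.6/z) · log₁₀([Na⁺]_out/[Na⁺]_in) with z = +1.
= (59.6/1) · log₁₀(120/27) = 59.60 · log₁₀(4.444)
= 59.60 · (0.6478) = 38.61 mV

39 mV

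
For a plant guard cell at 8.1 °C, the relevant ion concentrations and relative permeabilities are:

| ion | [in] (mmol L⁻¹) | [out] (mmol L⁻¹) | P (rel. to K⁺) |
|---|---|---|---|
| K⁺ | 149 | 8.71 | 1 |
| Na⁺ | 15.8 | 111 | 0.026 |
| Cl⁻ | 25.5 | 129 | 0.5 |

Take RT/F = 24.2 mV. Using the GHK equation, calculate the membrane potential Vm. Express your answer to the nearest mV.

-53 mV

Vm = 24.2 · ln[(Σ P·[cation]ₒ + Σ P·[anion]ᵢ) / (Σ P·[cation]ᵢ + Σ P·[anion]ₒ)]
Numerator = 1×8.71 + 0.026×111 + 0.5×25.5 = 24.35
Denominator = 1×149 + 0.026×15.8 + 0.5×129 = 213.9
Vm = 24.2 · ln(0.11381) = 24.2 × (-2.1732) = -52.59 mV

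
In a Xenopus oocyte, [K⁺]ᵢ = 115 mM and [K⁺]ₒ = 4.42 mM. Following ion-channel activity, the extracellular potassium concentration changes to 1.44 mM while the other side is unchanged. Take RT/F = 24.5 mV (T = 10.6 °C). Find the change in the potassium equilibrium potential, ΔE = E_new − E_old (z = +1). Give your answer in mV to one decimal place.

E_old = (24.5/1)·ln(4.42/115) = -79.84 mV
E_new = (24.5/1)·ln(1.44/115) = -107.32 mV
ΔE = -107.32 − (-79.84) = -27.48 mV

-27.5 mV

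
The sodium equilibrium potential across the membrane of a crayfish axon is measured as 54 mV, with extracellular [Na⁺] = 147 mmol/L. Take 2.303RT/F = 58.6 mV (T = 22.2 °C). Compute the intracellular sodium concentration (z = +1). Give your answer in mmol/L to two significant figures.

Nernst: E = (58.6/1) · log₁₀([out]/[in]), so log₁₀([out]/[in]) = 54.0 × 1 / 58.6 = 0.9215.
[out]/[in] = 10^(0.9215) = 8.346.
[in] = 147 / 8.346 = 17.61 mmol/L.

18 mmol/L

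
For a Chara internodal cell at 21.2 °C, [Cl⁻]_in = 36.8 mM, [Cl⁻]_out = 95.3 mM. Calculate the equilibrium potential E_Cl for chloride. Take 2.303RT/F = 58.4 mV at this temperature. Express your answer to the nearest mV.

-24 mV

E = (58.4/z) · log₁₀([Cl⁻]_out/[Cl⁻]_in) with z = -1.
For an anion, dividing by z = -1 reverses the sign.
= (58.4/-1) · log₁₀(95.3/36.8) = -58.40 · log₁₀(2.59)
= -58.40 · (0.4132) = -24.13 mV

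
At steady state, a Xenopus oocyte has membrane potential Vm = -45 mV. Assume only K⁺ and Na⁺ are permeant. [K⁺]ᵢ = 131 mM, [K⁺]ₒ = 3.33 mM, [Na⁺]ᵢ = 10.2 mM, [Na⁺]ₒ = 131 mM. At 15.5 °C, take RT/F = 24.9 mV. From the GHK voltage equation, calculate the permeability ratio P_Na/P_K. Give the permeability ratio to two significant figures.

Let α = P_Na/P_K. GHK: Vm = 24.9·ln[(Kₒ + α·Naₒ)/(Kᵢ + α·Naᵢ)].
e^(Vm/24.9) = e^(-45.0/24.9) = 0.16411
So 0.16411·(Kᵢ + α·Naᵢ) = Kₒ + α·Naₒ → α = (0.16411·131.0 − 3.33) / (131.0 − 0.16411·10.2)
α = (21.5 − 3.33) / (131.0 − 1.674) = 18.17/129.3 = 0.1405

0.14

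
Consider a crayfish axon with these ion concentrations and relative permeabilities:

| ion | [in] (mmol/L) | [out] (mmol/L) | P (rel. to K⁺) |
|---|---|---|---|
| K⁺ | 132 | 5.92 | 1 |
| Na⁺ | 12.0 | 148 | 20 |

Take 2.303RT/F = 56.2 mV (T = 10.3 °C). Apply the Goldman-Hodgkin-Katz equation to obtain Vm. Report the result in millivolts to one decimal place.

Vm = 56.2 · log₁₀[(Σ P·[cation]ₒ + Σ P·[anion]ᵢ) / (Σ P·[cation]ᵢ + Σ P·[anion]ₒ)]
Numerator = 1×5.92 + 20×148 = 2966
Denominator = 1×132 + 20×12.0 = 372
Vm = 56.2 · log₁₀(7.9729) = 56.2 × (0.9016) = 50.67 mV

50.7 mV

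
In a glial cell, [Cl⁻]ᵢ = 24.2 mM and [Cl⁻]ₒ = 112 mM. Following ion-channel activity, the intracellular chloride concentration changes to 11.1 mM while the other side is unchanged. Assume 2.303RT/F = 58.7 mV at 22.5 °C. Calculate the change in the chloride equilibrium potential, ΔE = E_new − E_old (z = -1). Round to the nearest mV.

E_old = (58.7/-1)·log₁₀(112/24.2) = -39.06 mV
E_new = (58.7/-1)·log₁₀(112/11.1) = -58.93 mV
ΔE = -58.93 − (-39.06) = -19.87 mV

-20 mV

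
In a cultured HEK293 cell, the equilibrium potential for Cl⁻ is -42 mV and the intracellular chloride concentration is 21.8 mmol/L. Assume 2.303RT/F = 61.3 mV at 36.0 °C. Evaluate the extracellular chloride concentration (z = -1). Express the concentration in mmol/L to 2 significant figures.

Nernst: E = (61.3/-1) · log₁₀([out]/[in]), so log₁₀([out]/[in]) = -42.0 × -1 / 61.3 = 0.6852.
[out]/[in] = 10^(0.6852) = 4.843.
[out] = 4.843 × 21.8 = 105.6 mmol/L.

110 mmol/L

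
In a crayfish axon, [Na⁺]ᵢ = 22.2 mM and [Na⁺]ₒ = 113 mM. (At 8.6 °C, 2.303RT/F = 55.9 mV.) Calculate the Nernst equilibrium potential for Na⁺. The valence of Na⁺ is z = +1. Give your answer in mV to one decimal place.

39.5 mV

E = (55.9/z) · log₁₀([Na⁺]_out/[Na⁺]_in) with z = +1.
= (55.9/1) · log₁₀(113/22.2) = 55.90 · log₁₀(5.09)
= 55.90 · (0.7067) = 39.51 mV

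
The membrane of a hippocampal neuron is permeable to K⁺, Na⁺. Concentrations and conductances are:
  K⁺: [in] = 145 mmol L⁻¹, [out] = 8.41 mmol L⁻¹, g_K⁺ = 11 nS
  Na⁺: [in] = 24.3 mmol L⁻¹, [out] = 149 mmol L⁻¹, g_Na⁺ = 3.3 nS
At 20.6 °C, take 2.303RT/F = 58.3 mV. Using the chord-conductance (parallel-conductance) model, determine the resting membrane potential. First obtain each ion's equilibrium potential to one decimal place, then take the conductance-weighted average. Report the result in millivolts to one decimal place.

-44.9 mV

E_K⁺ = (58.3/1)·log₁₀(8.41/145) = -72.1 mV
E_Na⁺ = (58.3/1)·log₁₀(149/24.3) = 45.9 mV
Vm = (Σ gᵢEᵢ)/(Σ gᵢ) = (11·-72.1 + 3.3·45.9) / (11 + 3.3)
= -641.63 / 14.3 = -44.87 mV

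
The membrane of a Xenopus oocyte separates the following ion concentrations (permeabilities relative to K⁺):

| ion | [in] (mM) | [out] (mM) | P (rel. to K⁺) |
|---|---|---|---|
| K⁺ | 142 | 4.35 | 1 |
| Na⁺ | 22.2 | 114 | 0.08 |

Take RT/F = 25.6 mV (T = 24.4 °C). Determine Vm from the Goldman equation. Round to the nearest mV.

Vm = 25.6 · ln[(Σ P·[cation]ₒ + Σ P·[anion]ᵢ) / (Σ P·[cation]ᵢ + Σ P·[anion]ₒ)]
Numerator = 1×4.35 + 0.08×114 = 13.47
Denominator = 1×142 + 0.08×22.2 = 143.8
Vm = 25.6 · ln(0.093687) = 25.6 × (-2.3678) = -60.62 mV

-61 mV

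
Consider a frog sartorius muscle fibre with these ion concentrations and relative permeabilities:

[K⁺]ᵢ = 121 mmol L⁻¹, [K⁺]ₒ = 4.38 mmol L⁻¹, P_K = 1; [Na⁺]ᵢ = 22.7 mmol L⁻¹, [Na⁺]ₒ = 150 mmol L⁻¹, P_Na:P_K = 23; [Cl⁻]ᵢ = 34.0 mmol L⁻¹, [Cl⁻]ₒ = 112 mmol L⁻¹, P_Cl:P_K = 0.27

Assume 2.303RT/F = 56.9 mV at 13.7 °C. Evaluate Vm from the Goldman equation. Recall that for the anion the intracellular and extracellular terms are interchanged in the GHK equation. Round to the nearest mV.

Vm = 56.9 · log₁₀[(Σ P·[cation]ₒ + Σ P·[anion]ᵢ) / (Σ P·[cation]ᵢ + Σ P·[anion]ₒ)]
Numerator = 1×4.38 + 23×150 + 0.27×34.0 = 3464
Denominator = 1×121 + 23×22.7 + 0.27×112 = 673.3
Vm = 56.9 · log₁₀(5.1439) = 56.9 × (0.7113) = 40.47 mV

40 mV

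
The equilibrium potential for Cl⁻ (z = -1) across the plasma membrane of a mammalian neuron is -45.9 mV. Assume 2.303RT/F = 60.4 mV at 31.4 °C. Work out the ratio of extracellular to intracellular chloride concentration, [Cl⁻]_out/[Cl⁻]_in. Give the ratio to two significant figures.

5.8

log₁₀([out]/[in]) = E·z/(60.4) = -45.9 × -1 / 60.4 = 0.7599
[out]/[in] = 10^(0.7599) = 5.754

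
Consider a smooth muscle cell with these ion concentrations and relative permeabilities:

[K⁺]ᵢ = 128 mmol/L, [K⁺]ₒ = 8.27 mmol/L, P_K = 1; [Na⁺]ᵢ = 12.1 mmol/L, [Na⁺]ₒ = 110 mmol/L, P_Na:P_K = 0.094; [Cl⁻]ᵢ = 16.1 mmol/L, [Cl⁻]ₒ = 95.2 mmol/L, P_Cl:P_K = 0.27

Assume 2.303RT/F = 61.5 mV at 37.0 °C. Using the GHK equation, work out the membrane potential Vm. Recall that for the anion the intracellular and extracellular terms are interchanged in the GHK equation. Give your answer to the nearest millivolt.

Vm = 61.5 · log₁₀[(Σ P·[cation]ₒ + Σ P·[anion]ᵢ) / (Σ P·[cation]ᵢ + Σ P·[anion]ₒ)]
Numerator = 1×8.27 + 0.094×110 + 0.27×16.1 = 22.96
Denominator = 1×128 + 0.094×12.1 + 0.27×95.2 = 154.8
Vm = 61.5 · log₁₀(0.14826) = 61.5 × (-0.8290) = -50.98 mV

-51 mV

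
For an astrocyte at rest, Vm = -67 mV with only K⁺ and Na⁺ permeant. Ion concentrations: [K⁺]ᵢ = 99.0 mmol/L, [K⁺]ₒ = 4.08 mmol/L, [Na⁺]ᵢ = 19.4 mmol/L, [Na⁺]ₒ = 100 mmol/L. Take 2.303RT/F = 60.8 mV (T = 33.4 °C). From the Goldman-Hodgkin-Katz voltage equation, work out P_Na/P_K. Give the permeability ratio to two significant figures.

Let α = P_Na/P_K. GHK: Vm = 60.8·log₁₀[(Kₒ + α·Naₒ)/(Kᵢ + α·Naᵢ)].
10^(Vm/60.8) = 10^(-67.0/60.8) = 0.079073
So 0.079073·(Kᵢ + α·Naᵢ) = Kₒ + α·Naₒ → α = (0.079073·99.0 − 4.08) / (100.0 − 0.079073·19.4)
α = (7.828 − 4.08) / (100.0 − 1.534) = 3.748/98.47 = 0.03807

0.038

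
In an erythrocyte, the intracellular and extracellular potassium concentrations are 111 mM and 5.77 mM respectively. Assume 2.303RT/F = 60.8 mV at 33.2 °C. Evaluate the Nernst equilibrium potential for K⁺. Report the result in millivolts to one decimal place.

-78.1 mV

E = (60.8/z) · log₁₀([K⁺]_out/[K⁺]_in) with z = +1.
= (60.8/1) · log₁₀(5.77/111) = 60.80 · log₁₀(0.05198)
= 60.80 · (-1.2841) = -78.08 mV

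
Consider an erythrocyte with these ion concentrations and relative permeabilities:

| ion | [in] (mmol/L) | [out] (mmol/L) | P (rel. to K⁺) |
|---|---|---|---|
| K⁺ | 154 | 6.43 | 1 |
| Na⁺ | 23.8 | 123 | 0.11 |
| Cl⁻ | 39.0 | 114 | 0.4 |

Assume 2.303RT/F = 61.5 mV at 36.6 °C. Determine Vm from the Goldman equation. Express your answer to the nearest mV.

-46 mV

Vm = 61.5 · log₁₀[(Σ P·[cation]ₒ + Σ P·[anion]ᵢ) / (Σ P·[cation]ᵢ + Σ P·[anion]ₒ)]
Numerator = 1×6.43 + 0.11×123 + 0.4×39.0 = 35.56
Denominator = 1×154 + 0.11×23.8 + 0.4×114 = 202.2
Vm = 61.5 · log₁₀(0.17585) = 61.5 × (-0.7549) = -46.42 mV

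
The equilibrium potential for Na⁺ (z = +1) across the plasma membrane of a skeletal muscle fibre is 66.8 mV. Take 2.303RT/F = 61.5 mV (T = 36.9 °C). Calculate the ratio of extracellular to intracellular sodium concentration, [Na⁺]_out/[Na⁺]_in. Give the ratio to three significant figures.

log₁₀([out]/[in]) = E·z/(61.5) = 66.8 × 1 / 61.5 = 1.0862
[out]/[in] = 10^(1.0862) = 12.19

12.2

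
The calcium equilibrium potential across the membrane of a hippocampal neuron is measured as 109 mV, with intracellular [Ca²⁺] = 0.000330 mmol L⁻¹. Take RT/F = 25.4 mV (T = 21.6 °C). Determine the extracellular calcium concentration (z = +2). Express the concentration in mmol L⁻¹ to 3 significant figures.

1.76 mmol L⁻¹

Nernst: E = (25.4/2) · ln([out]/[in]), so ln([out]/[in]) = 109.0 × 2 / 25.4 = 8.5827.
[out]/[in] = e^(8.5827) = 5338.
[out] = 5338 × 0.000330 = 1.762 mmol L⁻¹.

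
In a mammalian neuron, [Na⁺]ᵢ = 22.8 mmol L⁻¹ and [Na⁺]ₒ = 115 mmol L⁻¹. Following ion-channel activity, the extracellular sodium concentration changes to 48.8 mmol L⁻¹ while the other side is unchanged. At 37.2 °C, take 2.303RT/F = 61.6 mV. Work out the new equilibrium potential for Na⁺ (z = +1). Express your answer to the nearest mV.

After the shift: [Na⁺]_out = 48.8, [Na⁺]_in = 22.8 mmol L⁻¹.
E_new = (61.6/1)·log₁₀(48.8/22.8) = 61.60 · (0.3305) = 20.36 mV

20 mV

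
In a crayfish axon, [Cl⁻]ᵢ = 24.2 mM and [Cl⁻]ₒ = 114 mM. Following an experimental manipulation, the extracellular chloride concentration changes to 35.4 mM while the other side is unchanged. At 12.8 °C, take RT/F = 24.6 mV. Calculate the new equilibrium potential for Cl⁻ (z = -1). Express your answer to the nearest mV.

-9 mV

After the shift: [Cl⁻]_out = 35.4, [Cl⁻]_in = 24.2 mM.
E_new = (24.6/-1)·ln(35.4/24.2) = -24.60 · (0.3804) = -9.36 mV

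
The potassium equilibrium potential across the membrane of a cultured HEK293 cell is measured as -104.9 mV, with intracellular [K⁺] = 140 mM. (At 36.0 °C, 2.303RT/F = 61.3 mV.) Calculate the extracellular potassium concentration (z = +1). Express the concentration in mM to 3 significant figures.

2.72 mM

Nernst: E = (61.3/1) · log₁₀([out]/[in]), so log₁₀([out]/[in]) = -104.9 × 1 / 61.3 = -1.7113.
[out]/[in] = 10^(-1.7113) = 0.01944.
[out] = 0.01944 × 140 = 2.722 mM.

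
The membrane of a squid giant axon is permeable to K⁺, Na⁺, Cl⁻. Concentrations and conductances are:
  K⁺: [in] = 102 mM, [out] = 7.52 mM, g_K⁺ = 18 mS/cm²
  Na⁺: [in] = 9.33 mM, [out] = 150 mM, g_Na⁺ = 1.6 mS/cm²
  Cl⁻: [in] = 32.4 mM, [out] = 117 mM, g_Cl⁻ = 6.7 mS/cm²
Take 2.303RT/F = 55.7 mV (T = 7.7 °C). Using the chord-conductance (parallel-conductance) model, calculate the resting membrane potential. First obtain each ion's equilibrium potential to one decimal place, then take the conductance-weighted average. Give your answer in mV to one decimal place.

E_K⁺ = (55.7/1)·log₁₀(7.52/102) = -63.1 mV
E_Na⁺ = (55.7/1)·log₁₀(150/9.33) = 67.2 mV
E_Cl⁻ = (55.7/-1)·log₁₀(117/32.4) = -31.1 mV
Vm = (Σ gᵢEᵢ)/(Σ gᵢ) = (18·-63.1 + 1.6·67.2 + 6.7·-31.1) / (18 + 1.6 + 6.7)
= -1236.65 / 26.3 = -47.02 mV

-47.0 mV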